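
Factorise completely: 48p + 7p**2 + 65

Need a pair with product 7·65 = 455 and sum 48: that's 13 and 35.
Split the middle term: 7p**2 + 13p + 35p + 65 = p(7p + 13) + 5(7p + 13).

(7p + 13)(p + 5)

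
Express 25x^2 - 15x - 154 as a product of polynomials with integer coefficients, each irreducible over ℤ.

(5x + 11)(5x - 14)

Need a pair with product 25·(-154) = -3850 and sum -15: that's -70 and 55.
Split the middle term: 25x^2 - 70x + 55x - 154 = 5x(5x - 14) + 11(5x - 14).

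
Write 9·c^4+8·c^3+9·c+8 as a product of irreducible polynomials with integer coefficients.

Group as (9·c^4+9·c) + (8·c^3+8) = 9·c·(c^3+1) + 8·(c^3+1).
Both groups share the factor (c^3+1).

(9·c+8)·(c+1)·(c^2-c+1)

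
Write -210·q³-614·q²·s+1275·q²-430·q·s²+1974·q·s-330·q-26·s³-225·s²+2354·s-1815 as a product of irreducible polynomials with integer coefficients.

Group: 15·q·(-14·q²-40·q·s+99·q-26·s²+165·s-121) + (s+15)·(-14·q²-40·q·s+99·q-26·s²+165·s-121); both groups contain (-14·q²-40·q·s+99·q-26·s²+165·s-121), so (15·q+s+15) is a factor with cofactor -14·q²-40·q·s+99·q-26·s²+165·s-121.
The cofactor groups again: -14·q²-40·q·s+99·q-26·s²+165·s-121 = -2·q·(7·q+13·s-11) + (-2·s+11)·(7·q+13·s-11); both groups contain (7·q+13·s-11), giving -(2·q+2·s-11)·(7·q+13·s-11).

-(15·q+s+15)·(2·q+2·s-11)·(7·q+13·s-11)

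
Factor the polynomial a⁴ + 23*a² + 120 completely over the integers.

(a² + 15)*(a² + 8)

Substitute u = a² to get a quadratic in u, then factor.
a² + 15 is irreducible over ℤ (always positive, so no real roots).
a² + 8 is irreducible over ℤ (always positive, so no real roots).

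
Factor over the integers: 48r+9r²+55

(3r+11)(3r+5)

Need a pair with product 9·55 = 495 and sum 48: that's 33 and 15.
Split the middle term: 9r²+33r + 15r+55 = 3r(3r+11) + 5(3r+11).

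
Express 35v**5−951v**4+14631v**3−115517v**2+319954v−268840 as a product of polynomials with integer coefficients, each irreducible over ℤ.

(5v−13)(7v−11)(v−10)(v**2−13v+188)

Among the possible rational roots, v = 11/7 is a root, giving the factor (7v−11) and quotient 5v**4−128v**3+1889v**2−13534v+24440.
Continuing, v = 10 is a root, giving the factor (v−10) and quotient 5v**3−78v**2+1109v−2444.
Next, v = 13/5 is a root, so (5v−13) is a factor; dividing leaves v**2−13v+188.
The quadratic v**2−13v+188 has discriminant −583 < 0 and is irreducible over ℤ.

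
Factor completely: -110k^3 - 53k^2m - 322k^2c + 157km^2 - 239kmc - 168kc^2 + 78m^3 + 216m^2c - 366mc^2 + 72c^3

-(11k + 13m - 3c)(2k + m + 4c)(5k - 6m + 6c)

Group: 2k(-55k^2 + km - 51kc + 78m^2 - 96mc + 18c^2) + (m + 4c)(-55k^2 + km - 51kc + 78m^2 - 96mc + 18c^2); both groups contain (-55k^2 + km - 51kc + 78m^2 - 96mc + 18c^2), so (2k + m + 4c) is a factor with cofactor -55k^2 + km - 51kc + 78m^2 - 96mc + 18c^2.
The cofactor groups again: -55k^2 + km - 51kc + 78m^2 - 96mc + 18c^2 = -5k(11k + 13m - 3c) + (6m - 6c)(11k + 13m - 3c); both groups contain (11k + 13m - 3c), giving -(5k - 6m + 6c)(11k + 13m - 3c).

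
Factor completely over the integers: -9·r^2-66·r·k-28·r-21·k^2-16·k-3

Group: -r·(9·r+3·k+1) + (-7·k-3)·(9·r+3·k+1); both groups contain (9·r+3·k+1).

-(9·r+3·k+1)·(r+7·k+3)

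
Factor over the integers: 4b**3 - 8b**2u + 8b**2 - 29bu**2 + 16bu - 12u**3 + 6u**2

(2b + 3u)(2b + u)(b - 4u + 2)

Group: b(4b**2 + 8bu + 3u**2) + (-4u + 2)(4b**2 + 8bu + 3u**2); both groups contain (4b**2 + 8bu + 3u**2), so (b - 4u + 2) is a factor with cofactor 4b**2 + 8bu + 3u**2.
The cofactor groups again: 4b**2 + 8bu + 3u**2 = 2b(2b + u) + 3u(2b + u); both groups contain (2b + u), giving (2b + 3u)(2b + u).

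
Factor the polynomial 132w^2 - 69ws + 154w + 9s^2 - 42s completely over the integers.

Group: 12w(11w - 3s) + (-3s + 14)(11w - 3s); both groups contain (11w - 3s).

(11w - 3s)(12w - 3s + 14)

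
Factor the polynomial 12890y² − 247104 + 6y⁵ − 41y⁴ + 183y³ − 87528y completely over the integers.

By the rational root theorem, y = −13/6 is a root, so (6y + 13) divides it; the quotient is y⁴ − 9y³ + 50y² + 2040y − 19008.
Continuing, y = 8 is a root, giving the factor (y − 8) and quotient y³ − y² + 42y + 2376.
Continuing, y = −12 is a root, so (y + 12) is a factor; dividing leaves y² − 13y + 198.
The quadratic y² − 13y + 198 has discriminant −623 < 0 and is irreducible over ℤ.

(6y + 13)(y + 12)(y − 8)(y² − 13y + 198)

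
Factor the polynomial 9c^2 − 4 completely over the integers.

Need a pair with product 9·(−4) = −36 and sum 0: that's −6 and 6.
Split the middle term: 9c^2 − 6c + 6c − 4 = 3c(3c − 2) + 2(3c − 2).

(3c + 2)(3c − 2)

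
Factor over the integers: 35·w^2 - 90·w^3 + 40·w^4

Pull out the common factor 5·w^2, then factor the remaining trinomial.

5·w^2·(2·w - 1)·(4·w - 7)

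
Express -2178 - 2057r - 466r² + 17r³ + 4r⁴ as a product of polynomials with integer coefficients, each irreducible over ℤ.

Trying the rational-root candidates, r = -9/4 is a root, giving the factor (4r + 9) and quotient r³ + 2r² - 121r - 242.
Next, r = 11 is a root, giving the factor (r - 11) and quotient r² + 13r + 22.
The remaining quadratic factors as (r + 11)(r + 2).

(4r + 9)(r + 11)(r + 2)(r - 11)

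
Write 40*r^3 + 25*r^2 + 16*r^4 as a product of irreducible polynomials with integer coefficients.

Factor out r^2 first: what remains is 16*r^2 + 40*r + 25.
Recognize a perfect-square trinomial with the parts 5 and 4*r.

r^2*(4*r + 5)^2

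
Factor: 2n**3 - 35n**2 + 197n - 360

By the rational root theorem, n = 8 is a root, so (n - 8) is a factor; dividing leaves 2n**2 - 19n + 45.
The remaining quadratic factors as (2n - 9)(n - 5).

(2n - 9)(n - 5)(n - 8)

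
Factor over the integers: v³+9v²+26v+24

Testing divisors of the constant over divisors of the leading coefficient, v = -3 is a root, so (v+3) divides it; the quotient is v²+6v+8.
The remaining quadratic factors as (v+4)(v+2).

(v+2)(v+3)(v+4)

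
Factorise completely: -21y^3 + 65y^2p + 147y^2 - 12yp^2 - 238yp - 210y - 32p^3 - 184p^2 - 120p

-(3y - 8p - 6)(y - p - 5)(7y + 4p)

Group: 7y(-3y^2 + 11yp + 21y - 8p^2 - 46p - 30) + 4p(-3y^2 + 11yp + 21y - 8p^2 - 46p - 30); both groups contain (-3y^2 + 11yp + 21y - 8p^2 - 46p - 30), so (7y + 4p) is a factor with cofactor -3y^2 + 11yp + 21y - 8p^2 - 46p - 30.
The cofactor groups again: -3y^2 + 11yp + 21y - 8p^2 - 46p - 30 = -y(3y - 8p - 6) + (p + 5)(3y - 8p - 6); both groups contain (3y - 8p - 6), giving -(y - p - 5)(3y - 8p - 6).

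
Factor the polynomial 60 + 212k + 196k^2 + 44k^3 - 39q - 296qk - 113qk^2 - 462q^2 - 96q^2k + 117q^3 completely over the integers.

(3q - 4k - 12)(3q - k - 1)(13q + 11k + 5)

Group: 13q(9q^2 - 15qk - 39q + 4k^2 + 16k + 12) + (11k + 5)(9q^2 - 15qk - 39q + 4k^2 + 16k + 12); both groups contain (9q^2 - 15qk - 39q + 4k^2 + 16k + 12), so (13q + 11k + 5) is a factor with cofactor 9q^2 - 15qk - 39q + 4k^2 + 16k + 12.
The cofactor groups again: 9q^2 - 15qk - 39q + 4k^2 + 16k + 12 = 3q(3q - 4k - 12) + (-k - 1)(3q - 4k - 12); both groups contain (3q - 4k - 12), giving (3q - k - 1)(3q - 4k - 12).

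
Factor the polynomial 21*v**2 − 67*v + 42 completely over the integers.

Need a pair with product 21·42 = 882 and sum −67: that's −18 and −49.
Split the middle term: 21*v**2 − 18*v − 49*v + 42 = 3*v*(7*v − 6) − 7*(7*v − 6).

(3*v − 7)*(7*v − 6)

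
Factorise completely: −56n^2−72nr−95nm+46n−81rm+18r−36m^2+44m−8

−(7n+9r+4m−4)(8n+9m−2)

Group: −8n(7n+9r+4m−4) + (−9m+2)(7n+9r+4m−4); both groups contain (7n+9r+4m−4).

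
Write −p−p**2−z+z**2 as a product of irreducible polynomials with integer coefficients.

(z−p−1)·(z+p)

Group: z·(z+p) + (−p−1)·(z+p); both groups contain (z+p).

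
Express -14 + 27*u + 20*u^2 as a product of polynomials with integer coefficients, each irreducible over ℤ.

Need a pair with product 20·(-14) = -280 and sum 27: that's -8 and 35.
Split the middle term: 20*u^2 - 8*u + 35*u - 14 = 4*u*(5*u - 2) + 7*(5*u - 2).

(4*u + 7)*(5*u - 2)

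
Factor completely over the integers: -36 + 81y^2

Every term has a factor of 9. Then 9y^2 - 4 = (3y)² − (2)².

9(3y + 2)(3y - 2)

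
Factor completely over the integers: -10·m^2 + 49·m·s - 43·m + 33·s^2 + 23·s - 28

-(2·m - 11·s + 7)·(5·m + 3·s + 4)

Group: -5·m·(2·m - 11·s + 7) + (-3·s - 4)·(2·m - 11·s + 7); both groups contain (2·m - 11·s + 7).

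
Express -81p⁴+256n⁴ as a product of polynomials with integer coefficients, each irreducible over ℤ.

Difference of squares twice: with A = 4n and B = 3p, A⁴ − B⁴ = (A² − B²)(A² + B²), and A² − B² factors again.

(4n+3p)(4n-3p)(16n²+9p²)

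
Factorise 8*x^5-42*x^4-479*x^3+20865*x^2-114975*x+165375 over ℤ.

Testing divisors of the constant over divisors of the leading coefficient, x = 5/2 is a root, so (2*x-5) is a factor; dividing leaves 4*x^4-11*x^3-267*x^2+9765*x-33075.
Then x = -15 is a root, giving the factor (x+15) and quotient 4*x^3-71*x^2+798*x-2205.
Then x = 15/4 is a root, giving the factor (4*x-15) and quotient x^2-14*x+147.
The quadratic x^2-14*x+147 has discriminant -392 < 0 and is irreducible over ℤ.

(2*x-5)*(4*x-15)*(x+15)*(x^2-14*x+147)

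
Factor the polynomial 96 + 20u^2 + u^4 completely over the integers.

Substitute w = u^2 to get a quadratic in w, then factor.
u^2 + 12 is irreducible over ℤ (always positive, so no real roots).
u^2 + 8 is irreducible over ℤ (always positive, so no real roots).

(u^2 + 12)(u^2 + 8)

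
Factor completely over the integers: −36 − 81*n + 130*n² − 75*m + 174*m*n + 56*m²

(7*m + 13*n − 12)*(8*m + 10*n + 3)

Group: 8*m*(7*m + 13*n − 12) + (10*n + 3)*(7*m + 13*n − 12); both groups contain (7*m + 13*n − 12).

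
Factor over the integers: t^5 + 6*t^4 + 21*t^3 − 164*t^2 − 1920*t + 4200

(t + 7)*(t − 2)*(t − 5)*(t^2 + 6*t + 60)

By the rational root theorem, t = −7 is a root, so (t + 7) is a factor; dividing leaves t^4 − t^3 + 28*t^2 − 360*t + 600.
Continuing, t = 2 is a root, so (t − 2) is a factor; dividing leaves t^3 + t^2 + 30*t − 300.
Next, t = 5 is a root, so (t − 5) divides it; the quotient is t^2 + 6*t + 60.
The quadratic t^2 + 6*t + 60 has discriminant −204 < 0 and is irreducible over ℤ.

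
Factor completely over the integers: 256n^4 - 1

Write as (16n^2)² − (1)², then factor 16n^2 - 1 once more.

(4n + 1)(4n - 1)(16n^2 + 1)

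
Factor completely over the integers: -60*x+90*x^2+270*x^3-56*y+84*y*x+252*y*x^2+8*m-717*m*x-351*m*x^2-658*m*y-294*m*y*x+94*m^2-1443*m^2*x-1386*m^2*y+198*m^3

Group: 11*m*(18*m^2-126*m*y-141*m*x+2*m+42*y*x-14*y+45*x^2-15*x) + (6*x+4)*(18*m^2-126*m*y-141*m*x+2*m+42*y*x-14*y+45*x^2-15*x); both groups contain (18*m^2-126*m*y-141*m*x+2*m+42*y*x-14*y+45*x^2-15*x), so (11*m+6*x+4) is a factor with cofactor 18*m^2-126*m*y-141*m*x+2*m+42*y*x-14*y+45*x^2-15*x.
The cofactor groups again: 18*m^2-126*m*y-141*m*x+2*m+42*y*x-14*y+45*x^2-15*x = 9*m*(2*m-14*y-15*x) + (-3*x+1)*(2*m-14*y-15*x); both groups contain (2*m-14*y-15*x), giving (9*m-3*x+1)*(2*m-14*y-15*x).

(11*m+6*x+4)*(2*m-14*y-15*x)*(9*m-3*x+1)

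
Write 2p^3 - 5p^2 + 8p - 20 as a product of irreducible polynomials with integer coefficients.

Group as (2p^3 + 8p) + (-5p^2 - 20) = 2p(p^2 + 4) - 5(p^2 + 4).
Both groups share the factor (p^2 + 4).

(2p - 5)(p^2 + 4)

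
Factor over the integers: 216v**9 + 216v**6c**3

Factor out 216v**6 first: what remains is v**3 + c**3.
Recognize a sum of cubes with the parts c and v.

216v**6(v + c)(v**2 - vc + c**2)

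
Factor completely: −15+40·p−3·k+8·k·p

Group as (8·k·p−3·k) + (40·p−15) = k·(8·p−3) + 5·(8·p−3).
Both groups share the factor (8·p−3).

(8·p−3)·(k+5)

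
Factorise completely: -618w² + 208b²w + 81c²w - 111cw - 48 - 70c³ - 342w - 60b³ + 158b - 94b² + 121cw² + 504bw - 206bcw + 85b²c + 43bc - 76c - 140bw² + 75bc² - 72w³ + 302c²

-(3b - 2c + w + 8)(4b - 7c - 8w - 2)(5b + 5c - 9w - 3)

Group: 5b(-12b² + 29bc + 20bw - 26b - 14c² - 9cw + 52c + 8w² + 66w + 16) + (5c - 9w - 3)(-12b² + 29bc + 20bw - 26b - 14c² - 9cw + 52c + 8w² + 66w + 16); both groups contain (-12b² + 29bc + 20bw - 26b - 14c² - 9cw + 52c + 8w² + 66w + 16), so (5b + 5c - 9w - 3) is a factor with cofactor -12b² + 29bc + 20bw - 26b - 14c² - 9cw + 52c + 8w² + 66w + 16.
The cofactor groups again: -12b² + 29bc + 20bw - 26b - 14c² - 9cw + 52c + 8w² + 66w + 16 = -3b(4b - 7c - 8w - 2) + (2c - w - 8)(4b - 7c - 8w - 2); both groups contain (4b - 7c - 8w - 2), giving -(3b - 2c + w + 8)(4b - 7c - 8w - 2).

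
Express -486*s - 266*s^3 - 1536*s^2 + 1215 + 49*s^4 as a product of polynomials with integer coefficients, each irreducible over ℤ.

(7*s + 9)*(7*s - 5)*(s + 3)*(s - 9)

By the rational root theorem, s = -3 is a root, giving the factor (s + 3) and quotient 49*s^3 - 413*s^2 - 297*s + 405.
Next, s = 9 is a root, so (s - 9) is a factor; dividing leaves 49*s^2 + 28*s - 45.
The remaining quadratic factors as (7*s - 5)(7*s + 9).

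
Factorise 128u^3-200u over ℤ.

8u(4u+5)(4u-5)

Every term has a factor of 8u. Then 16u^2-25 = (4u)² − (5)².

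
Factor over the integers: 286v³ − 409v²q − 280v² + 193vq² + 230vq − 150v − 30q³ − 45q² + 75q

(13v − 5q + 5)(11v − 6q − 15)(2v − q)

Group: 11v(26v² − 23vq + 10v + 5q² − 5q) + (−6q − 15)(26v² − 23vq + 10v + 5q² − 5q); both groups contain (26v² − 23vq + 10v + 5q² − 5q), so (11v − 6q − 15) is a factor with cofactor 26v² − 23vq + 10v + 5q² − 5q.
The cofactor groups again: 26v² − 23vq + 10v + 5q² − 5q = 2v(13v − 5q + 5) − q(13v − 5q + 5); both groups contain (13v − 5q + 5), giving (2v − q)(13v − 5q + 5).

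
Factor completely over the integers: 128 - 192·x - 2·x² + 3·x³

Testing divisors of the constant over divisors of the leading coefficient, x = 8 is a root, so (x - 8) divides it; the quotient is 3·x² + 22·x - 16.
The remaining quadratic factors as (3·x - 2)(x + 8).

(3·x - 2)·(x + 8)·(x - 8)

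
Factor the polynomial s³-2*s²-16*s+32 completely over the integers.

(s+4)*(s-2)*(s-4)

Among the possible rational roots, s = 4 is a root, giving the factor (s-4) and quotient s²+2*s-8.
The remaining quadratic factors as (s+4)(s-2).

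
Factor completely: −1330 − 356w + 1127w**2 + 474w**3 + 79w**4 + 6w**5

Trying the rational-root candidates, w = −5 is a root, so (w + 5) is a factor; dividing leaves 6w**4 + 49w**3 + 229w**2 − 18w − 266.
Then w = 1 is a root, so (w − 1) divides it; the quotient is 6w**3 + 55w**2 + 284w + 266.
Continuing, w = −7/6 is a root, so (6w + 7) divides it; the quotient is w**2 + 8w + 38.
The quadratic w**2 + 8w + 38 has discriminant −88 < 0 and is irreducible over ℤ.

(6w + 7)(w + 5)(w − 1)(w**2 + 8w + 38)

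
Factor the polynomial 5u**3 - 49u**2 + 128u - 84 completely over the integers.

Testing divisors of the constant over divisors of the leading coefficient, u = 1 is a root, giving the factor (u - 1) and quotient 5u**2 - 44u + 84.
The remaining quadratic factors as (5u - 14)(u - 6).

(5u - 14)(u - 1)(u - 6)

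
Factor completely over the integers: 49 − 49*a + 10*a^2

(2*a − 7)*(5*a − 7)

Need a pair with product 10·49 = 490 and sum −49: that's −14 and −35.
Split the middle term: 10*a^2 − 14*a − 35*a + 49 = 2*a*(5*a − 7) − 7*(5*a − 7).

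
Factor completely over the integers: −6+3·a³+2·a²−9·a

(3·a+2)·(a²−3)

Group as (3·a³−9·a) + (2·a²−6) = 3·a·(a²−3) + 2·(a²−3).
Both groups share the factor (a²−3).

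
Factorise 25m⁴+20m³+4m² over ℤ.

Pull out the common factor m², leaving 25m²+20m+4.
Recognize a perfect-square trinomial with the parts 2 and 5m.

m²(5m+2)²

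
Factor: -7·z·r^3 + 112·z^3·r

7·r·z·(4·z - r)·(4·z + r)

Factor out 7·z·r, leaving 16·z^2 - r^2, which is a difference of two squares.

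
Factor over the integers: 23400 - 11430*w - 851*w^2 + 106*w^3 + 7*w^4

(7*w - 13)*(w + 12)*(w + 15)*(w - 10)

Trying the rational-root candidates, w = 10 is a root, giving the factor (w - 10) and quotient 7*w^3 + 176*w^2 + 909*w - 2340.
Continuing, w = 13/7 is a root, so (7*w - 13) is a factor; dividing leaves w^2 + 27*w + 180.
The remaining quadratic factors as (w + 15)(w + 12).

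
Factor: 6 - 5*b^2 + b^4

Substitute u = b^2 to get a quadratic in u, then factor.
b^2 - 2 is irreducible over ℤ (2 is not a perfect square).
b^2 - 3 is irreducible over ℤ (3 is not a perfect square).

(b^2 - 2)*(b^2 - 3)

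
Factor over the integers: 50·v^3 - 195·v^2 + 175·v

Pull out the common factor 5·v, then factor the remaining trinomial.

5·v·(2·v - 5)·(5·v - 7)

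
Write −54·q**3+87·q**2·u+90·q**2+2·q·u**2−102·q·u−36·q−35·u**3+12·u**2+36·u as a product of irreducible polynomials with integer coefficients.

−(6·q−7·u−6)·(9·q+5·u−6)·(q−u)

Group: 6·q·(−9·q**2+4·q·u+6·q+5·u**2−6·u) + (−7·u−6)·(−9·q**2+4·q·u+6·q+5·u**2−6·u); both groups contain (−9·q**2+4·q·u+6·q+5·u**2−6·u), so (6·q−7·u−6) is a factor with cofactor −9·q**2+4·q·u+6·q+5·u**2−6·u.
The cofactor groups again: −9·q**2+4·q·u+6·q+5·u**2−6·u = −q·(9·q+5·u−6) + u·(9·q+5·u−6); both groups contain (9·q+5·u−6), giving −(q−u)·(9·q+5·u−6).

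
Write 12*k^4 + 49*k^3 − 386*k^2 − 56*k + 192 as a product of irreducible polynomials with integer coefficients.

(3*k − 2)*(4*k + 3)*(k + 8)*(k − 4)

By the rational root theorem, k = 2/3 is a root, so (3*k − 2) divides it; the quotient is 4*k^3 + 19*k^2 − 116*k − 96.
Then k = 4 is a root, so (k − 4) divides it; the quotient is 4*k^2 + 35*k + 24.
The remaining quadratic factors as (4*k + 3)(k + 8).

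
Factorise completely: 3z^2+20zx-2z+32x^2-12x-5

Group: 3z(z+4x+1) + (8x-5)(z+4x+1); both groups contain (z+4x+1).

(z+4x+1)(3z+8x-5)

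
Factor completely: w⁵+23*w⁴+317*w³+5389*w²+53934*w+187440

(w+10)*(w+11)*(w+8)*(w²-6*w+213)

Testing divisors of the constant over divisors of the leading coefficient, w = -10 is a root, so (w+10) is a factor; dividing leaves w⁴+13*w³+187*w²+3519*w+18744.
Continuing, w = -8 is a root, so (w+8) is a factor; dividing leaves w³+5*w²+147*w+2343.
Then w = -11 is a root, so (w+11) divides it; the quotient is w²-6*w+213.
The quadratic w²-6*w+213 has discriminant -816 < 0 and is irreducible over ℤ.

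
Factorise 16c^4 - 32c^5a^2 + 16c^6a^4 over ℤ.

16c^4(ca^2 - 1)^2

Factor out 16c^4 first: what remains is c^2a^4 - 2ca^2 + 1.
Recognize a perfect-square trinomial with the parts ca^2 and 1.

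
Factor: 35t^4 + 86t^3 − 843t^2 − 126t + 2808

(5t − 12)(7t + 13)(t + 6)(t − 3)

By the rational root theorem, t = 12/5 is a root, so (5t − 12) divides it; the quotient is 7t^3 + 34t^2 − 87t − 234.
Continuing, t = −6 is a root, so (t + 6) divides it; the quotient is 7t^2 − 8t − 39.
The remaining quadratic factors as (t − 3)(7t + 13).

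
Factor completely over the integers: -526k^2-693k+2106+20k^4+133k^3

(4k+9)(5k-13)(k+9)(k-2)

Testing divisors of the constant over divisors of the leading coefficient, k = 2 is a root, so (k-2) is a factor; dividing leaves 20k^3+173k^2-180k-1053.
Continuing, k = -9 is a root, so (k+9) is a factor; dividing leaves 20k^2-7k-117.
The remaining quadratic factors as (4k+9)(5k-13).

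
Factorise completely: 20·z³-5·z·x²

5·z·(2·z-x)·(2·z+x)

Factor out 5·z, leaving 4·z²-x², which is a difference of two squares.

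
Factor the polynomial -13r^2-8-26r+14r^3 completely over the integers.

(2r+1)(7r+4)(r-2)

Trying the rational-root candidates, r = 2 is a root, so (r-2) divides it; the quotient is 14r^2+15r+4.
The remaining quadratic factors as (2r+1)(7r+4).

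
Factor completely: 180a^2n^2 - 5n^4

Pull out the common factor 5n^2; 36a^2 - n^2 is a difference of squares.

5n^2(6a + n)(6a - n)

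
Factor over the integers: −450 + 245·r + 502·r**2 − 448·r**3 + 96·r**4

Among the possible rational roots, r = 5/4 is a root, so (4·r − 5) divides it; the quotient is 24·r**3 − 82·r**2 + 23·r + 90.
Next, r = −5/6 is a root, giving the factor (6·r + 5) and quotient 4·r**2 − 17·r + 18.
The remaining quadratic factors as (4·r − 9)(r − 2).

(4·r − 5)·(4·r − 9)·(6·r + 5)·(r − 2)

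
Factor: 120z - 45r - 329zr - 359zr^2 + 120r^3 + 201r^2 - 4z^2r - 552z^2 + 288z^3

Group: 4z(72z^2 - 91zr - 120z + 24r^2 + 45r) + (5r - 1)(72z^2 - 91zr - 120z + 24r^2 + 45r); both groups contain (72z^2 - 91zr - 120z + 24r^2 + 45r), so (4z + 5r - 1) is a factor with cofactor 72z^2 - 91zr - 120z + 24r^2 + 45r.
The cofactor groups again: 72z^2 - 91zr - 120z + 24r^2 + 45r = 8z(9z - 8r - 15) - 3r(9z - 8r - 15); both groups contain (9z - 8r - 15), giving (8z - 3r)(9z - 8r - 15).

(8z - 3r)(9z - 8r - 15)(4z + 5r - 1)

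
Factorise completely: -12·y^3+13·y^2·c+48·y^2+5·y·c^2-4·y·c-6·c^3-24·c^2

Group: 4·y·(-3·y^2+y·c+12·y+2·c^2+8·c) - 3·c·(-3·y^2+y·c+12·y+2·c^2+8·c); both groups contain (-3·y^2+y·c+12·y+2·c^2+8·c), so (4·y-3·c) is a factor with cofactor -3·y^2+y·c+12·y+2·c^2+8·c.
The cofactor groups again: -3·y^2+y·c+12·y+2·c^2+8·c = -3·y·(y-c-4) - 2·c·(y-c-4); both groups contain (y-c-4), giving -(3·y+2·c)·(y-c-4).

-(4·y-3·c)·(y-c-4)·(3·y+2·c)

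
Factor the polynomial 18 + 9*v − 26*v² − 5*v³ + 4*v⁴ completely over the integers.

By the rational root theorem, v = 1 is a root, so (v − 1) divides it; the quotient is 4*v³ − v² − 27*v − 18.
Then v = 3 is a root, so (v − 3) is a factor; dividing leaves 4*v² + 11*v + 6.
The remaining quadratic factors as (v + 2)(4*v + 3).

(4*v + 3)*(v + 2)*(v − 1)*(v − 3)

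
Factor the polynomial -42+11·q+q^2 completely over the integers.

Two integers with product -42 and sum 11 are -3 and 14.

(q+14)·(q-3)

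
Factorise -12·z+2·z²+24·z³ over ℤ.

Pull out the common factor 2·z, then factor the remaining trinomial.

2·z·(3·z-2)·(4·z+3)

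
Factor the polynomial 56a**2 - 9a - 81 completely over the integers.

(7a - 9)(8a + 9)

Need a pair with product 56·(-81) = -4536 and sum -9: that's 63 and -72.
Split the middle term: 56a**2 + 63a - 72a - 81 = 7a(8a + 9) - 9(8a + 9).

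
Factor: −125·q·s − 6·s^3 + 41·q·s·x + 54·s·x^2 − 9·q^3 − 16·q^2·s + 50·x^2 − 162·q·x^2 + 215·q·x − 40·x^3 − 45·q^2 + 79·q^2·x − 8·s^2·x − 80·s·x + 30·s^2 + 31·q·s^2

Group: q·(−9·q^2 + 11·q·s + 34·q·x − 45·q − 2·s^2 − 6·s·x + 10·s + 8·x^2 − 10·x) + (3·s − 5·x)·(−9·q^2 + 11·q·s + 34·q·x − 45·q − 2·s^2 − 6·s·x + 10·s + 8·x^2 − 10·x); both groups contain (−9·q^2 + 11·q·s + 34·q·x − 45·q − 2·s^2 − 6·s·x + 10·s + 8·x^2 − 10·x), so (q + 3·s − 5·x) is a factor with cofactor −9·q^2 + 11·q·s + 34·q·x − 45·q − 2·s^2 − 6·s·x + 10·s + 8·x^2 − 10·x.
The cofactor groups again: −9·q^2 + 11·q·s + 34·q·x − 45·q − 2·s^2 − 6·s·x + 10·s + 8·x^2 − 10·x = −q·(9·q − 2·s + 2·x) + (s + 4·x − 5)·(9·q − 2·s + 2·x); both groups contain (9·q − 2·s + 2·x), giving −(q − s − 4·x + 5)·(9·q − 2·s + 2·x).

−(9·q − 2·s + 2·x)·(q + 3·s − 5·x)·(q − s − 4·x + 5)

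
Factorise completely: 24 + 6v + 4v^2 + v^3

(v + 4)(v^2 + 6)

Group as (v^3 + 6v) + (4v^2 + 24) = v(v^2 + 6) + 4(v^2 + 6).
Both groups share the factor (v^2 + 6).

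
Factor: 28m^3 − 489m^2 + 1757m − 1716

(4m − 11)(7m − 12)(m − 13)

Testing divisors of the constant over divisors of the leading coefficient, m = 11/4 is a root, so (4m − 11) is a factor; dividing leaves 7m^2 − 103m + 156.
The remaining quadratic factors as (7m − 12)(m − 13).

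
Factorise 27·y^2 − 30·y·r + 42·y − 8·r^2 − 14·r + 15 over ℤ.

Group: 3·y·(9·y + 2·r + 5) + (−4·r + 3)·(9·y + 2·r + 5); both groups contain (9·y + 2·r + 5).

(3·y − 4·r + 3)·(9·y + 2·r + 5)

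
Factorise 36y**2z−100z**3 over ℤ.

Every term has a factor of 4z. Then 9y**2−25z**2 = (3y)² − (5z)².

4z(3y+5z)(3y−5z)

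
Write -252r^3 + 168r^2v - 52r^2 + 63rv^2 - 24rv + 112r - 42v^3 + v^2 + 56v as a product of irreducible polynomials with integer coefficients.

-(14r - 7v - 8)(2r + v)(9r - 6v + 7)

Group: 2r(-126r^2 + 147rv - 26r - 42v^2 + v + 56) + v(-126r^2 + 147rv - 26r - 42v^2 + v + 56); both groups contain (-126r^2 + 147rv - 26r - 42v^2 + v + 56), so (2r + v) is a factor with cofactor -126r^2 + 147rv - 26r - 42v^2 + v + 56.
The cofactor groups again: -126r^2 + 147rv - 26r - 42v^2 + v + 56 = -9r(14r - 7v - 8) + (6v - 7)(14r - 7v - 8); both groups contain (14r - 7v - 8), giving -(9r - 6v + 7)(14r - 7v - 8).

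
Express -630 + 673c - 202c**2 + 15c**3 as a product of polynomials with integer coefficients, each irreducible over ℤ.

Among the possible rational roots, c = 14/5 is a root, so (5c - 14) is a factor; dividing leaves 3c**2 - 32c + 45.
The remaining quadratic factors as (c - 9)(3c - 5).

(3c - 5)(5c - 14)(c - 9)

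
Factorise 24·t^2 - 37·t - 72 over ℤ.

Need a pair with product 24·(-72) = -1728 and sum -37: that's -64 and 27.
Split the middle term: 24·t^2 - 64·t + 27·t - 72 = 8·t·(3·t - 8) + 9·(3·t - 8).

(3·t - 8)·(8·t + 9)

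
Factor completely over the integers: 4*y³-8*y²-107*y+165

Trying the rational-root candidates, y = -5 is a root, so (y+5) is a factor; dividing leaves 4*y²-28*y+33.
The remaining quadratic factors as (2*y-11)(2*y-3).

(2*y-11)*(2*y-3)*(y+5)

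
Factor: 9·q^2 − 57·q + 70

(3·q − 14)·(3·q − 5)

Need a pair with product 9·70 = 630 and sum −57: that's −15 and −42.
Split the middle term: 9·q^2 − 15·q − 42·q + 70 = 3·q·(3·q − 5) − 14·(3·q − 5).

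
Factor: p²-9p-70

Two integers with product -70 and sum -9 are 5 and -14.

(p+5)(p-14)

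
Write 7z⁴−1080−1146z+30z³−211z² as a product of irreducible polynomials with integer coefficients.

(7z+9)(z+4)(z+5)(z−6)

Trying the rational-root candidates, z = −9/7 is a root, so (7z+9) is a factor; dividing leaves z³+3z²−34z−120.
Continuing, z = −5 is a root, so (z+5) is a factor; dividing leaves z²−2z−24.
The remaining quadratic factors as (z−6)(z+4).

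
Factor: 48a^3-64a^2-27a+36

(3a-4)(4a+3)(4a-3)

Testing divisors of the constant over divisors of the leading coefficient, a = 4/3 is a root, giving the factor (3a-4) and quotient 16a^2-9.
The remaining quadratic factors as (4a-3)(4a+3).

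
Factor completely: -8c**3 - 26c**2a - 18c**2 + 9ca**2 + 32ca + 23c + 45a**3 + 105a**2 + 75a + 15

-(4c - 5a - 5)(2c + 3a + 1)(c + 3a + 3)

Group: 4c(-2c**2 - 9ca - 7c - 9a**2 - 12a - 3) + (-5a - 5)(-2c**2 - 9ca - 7c - 9a**2 - 12a - 3); both groups contain (-2c**2 - 9ca - 7c - 9a**2 - 12a - 3), so (4c - 5a - 5) is a factor with cofactor -2c**2 - 9ca - 7c - 9a**2 - 12a - 3.
The cofactor groups again: -2c**2 - 9ca - 7c - 9a**2 - 12a - 3 = -2c(c + 3a + 3) + (-3a - 1)(c + 3a + 3); both groups contain (c + 3a + 3), giving -(2c + 3a + 1)(c + 3a + 3).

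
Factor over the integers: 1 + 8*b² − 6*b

Need a pair with product 8·1 = 8 and sum −6: that's −4 and −2.
Split the middle term: 8*b² − 4*b − 2*b + 1 = 4*b*(2*b − 1) − (2*b − 1).

(2*b − 1)*(4*b − 1)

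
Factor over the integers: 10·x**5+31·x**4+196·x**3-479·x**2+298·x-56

Trying the rational-root candidates, x = 1 is a root, so (x-1) divides it; the quotient is 10·x**4+41·x**3+237·x**2-242·x+56.
Next, x = 2/5 is a root, so (5·x-2) is a factor; dividing leaves 2·x**3+9·x**2+51·x-28.
Then x = 1/2 is a root, so (2·x-1) is a factor; dividing leaves x**2+5·x+28.
The quadratic x**2+5·x+28 has discriminant -87 < 0 and is irreducible over ℤ.

(2·x-1)·(5·x-2)·(x-1)·(x**2+5·x+28)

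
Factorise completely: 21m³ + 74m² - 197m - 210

Trying the rational-root candidates, m = 7/3 is a root, so (3m - 7) is a factor; dividing leaves 7m² + 41m + 30.
The remaining quadratic factors as (m + 5)(7m + 6).

(3m - 7)(7m + 6)(m + 5)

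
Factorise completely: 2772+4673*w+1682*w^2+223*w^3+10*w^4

Testing divisors of the constant over divisors of the leading coefficient, w = -9 is a root, giving the factor (w+9) and quotient 10*w^3+133*w^2+485*w+308.
Continuing, w = -7 is a root, so (w+7) is a factor; dividing leaves 10*w^2+63*w+44.
The remaining quadratic factors as (2*w+11)(5*w+4).

(2*w+11)*(5*w+4)*(w+7)*(w+9)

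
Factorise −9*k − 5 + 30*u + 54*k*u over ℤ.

Group as (54*k*u − 9*k) + (30*u − 5) = 9*k*(6*u − 1) + 5*(6*u − 1).
Both groups share the factor (6*u − 1).

(6*u − 1)*(9*k + 5)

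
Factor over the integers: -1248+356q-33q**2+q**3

Trying the rational-root candidates, q = 13 is a root, so (q-13) is a factor; dividing leaves q**2-20q+96.
The remaining quadratic factors as (q-8)(q-12).

(q-12)(q-13)(q-8)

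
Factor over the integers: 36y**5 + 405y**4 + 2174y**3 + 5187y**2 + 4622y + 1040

Among the possible rational roots, y = −1/3 is a root, giving the factor (3y + 1) and quotient 12y**4 + 131y**3 + 681y**2 + 1502y + 1040.
Then y = −8/3 is a root, giving the factor (3y + 8) and quotient 4y**3 + 33y**2 + 139y + 130.
Continuing, y = −5/4 is a root, so (4y + 5) divides it; the quotient is y**2 + 7y + 26.
The quadratic y**2 + 7y + 26 has discriminant −55 < 0 and is irreducible over ℤ.

(3y + 1)(3y + 8)(4y + 5)(y**2 + 7y + 26)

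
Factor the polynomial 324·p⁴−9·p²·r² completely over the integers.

Pull out the common factor 9·p²; 36·p²−r² is a difference of squares.

9·p²·(6·p+r)·(6·p−r)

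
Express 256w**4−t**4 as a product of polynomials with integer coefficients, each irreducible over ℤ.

(4w−t)(4w+t)(16w**2+t**2)

Difference of squares twice: with A = 4w and B = t, A⁴ − B⁴ = (A² − B²)(A² + B²), and A² − B² factors again.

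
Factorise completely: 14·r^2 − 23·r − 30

Need a pair with product 14·(−30) = −420 and sum −23: that's −35 and 12.
Split the middle term: 14·r^2 − 35·r + 12·r − 30 = 7·r·(2·r − 5) + 6·(2·r − 5).

(2·r − 5)·(7·r + 6)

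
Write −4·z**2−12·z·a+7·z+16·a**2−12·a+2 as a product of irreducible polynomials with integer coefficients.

−(4·z−4·a+1)·(z+4·a−2)

Group: −4·z·(z+4·a−2) + (4·a−1)·(z+4·a−2); both groups contain (z+4·a−2).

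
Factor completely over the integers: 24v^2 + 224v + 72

Pull out the common factor 8, then factor the remaining trinomial.

8(3v + 1)(v + 9)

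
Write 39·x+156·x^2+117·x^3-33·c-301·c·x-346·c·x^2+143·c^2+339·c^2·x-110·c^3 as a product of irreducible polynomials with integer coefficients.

Group: c·(-110·c^2+229·c·x+33·c-117·x^2-39·x) + (-x-1)·(-110·c^2+229·c·x+33·c-117·x^2-39·x); both groups contain (-110·c^2+229·c·x+33·c-117·x^2-39·x), so (c-x-1) is a factor with cofactor -110·c^2+229·c·x+33·c-117·x^2-39·x.
The cofactor groups again: -110·c^2+229·c·x+33·c-117·x^2-39·x = -11·c·(10·c-9·x-3) + 13·x·(10·c-9·x-3); both groups contain (10·c-9·x-3), giving -(11·c-13·x)·(10·c-9·x-3).

-(10·c-9·x-3)·(11·c-13·x)·(c-x-1)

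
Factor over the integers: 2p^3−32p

2p(p+4)(p−4)

Every term has a factor of 2p. Then p^2−16 = (p)² − (4)².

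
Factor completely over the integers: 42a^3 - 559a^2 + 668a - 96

Testing divisors of the constant over divisors of the leading coefficient, a = 12 is a root, so (a - 12) divides it; the quotient is 42a^2 - 55a + 8.
The remaining quadratic factors as (6a - 1)(7a - 8).

(6a - 1)(7a - 8)(a - 12)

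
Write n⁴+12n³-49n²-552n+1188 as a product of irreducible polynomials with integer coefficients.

(n+11)(n+9)(n-2)(n-6)

By the rational root theorem, n = 2 is a root, so (n-2) is a factor; dividing leaves n³+14n²-21n-594.
Next, n = -9 is a root, giving the factor (n+9) and quotient n²+5n-66.
The remaining quadratic factors as (n-6)(n+11).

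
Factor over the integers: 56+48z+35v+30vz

(5v+8)(6z+7)

Group as (30vz+35v) + (48z+56) = 5v(6z+7) + 8(6z+7).
Both groups share the factor (6z+7).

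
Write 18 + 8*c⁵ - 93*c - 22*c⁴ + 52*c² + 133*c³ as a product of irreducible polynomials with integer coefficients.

(2*c - 1)*(4*c - 1)*(c + 1)*(c² - 3*c + 18)

Testing divisors of the constant over divisors of the leading coefficient, c = -1 is a root, so (c + 1) divides it; the quotient is 8*c⁴ - 30*c³ + 163*c² - 111*c + 18.
Next, c = 1/2 is a root, so (2*c - 1) is a factor; dividing leaves 4*c³ - 13*c² + 75*c - 18.
Continuing, c = 1/4 is a root, so (4*c - 1) divides it; the quotient is c² - 3*c + 18.
The quadratic c² - 3*c + 18 has discriminant -63 < 0 and is irreducible over ℤ.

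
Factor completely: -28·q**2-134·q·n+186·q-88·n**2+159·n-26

Group: -2·q·(14·q+11·n-2) + (-8·n+13)·(14·q+11·n-2); both groups contain (14·q+11·n-2).

-(14·q+11·n-2)·(2·q+8·n-13)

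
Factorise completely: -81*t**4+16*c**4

(2*c+3*t)*(2*c-3*t)*(4*c**2+9*t**2)

Write as (4*c**2)² − (9*t**2)², then factor 4*c**2-9*t**2 once more.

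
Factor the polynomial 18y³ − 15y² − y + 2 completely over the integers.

(2y − 1)(3y + 1)(3y − 2)

By the rational root theorem, y = 2/3 is a root, giving the factor (3y − 2) and quotient 6y² − y − 1.
The remaining quadratic factors as (3y + 1)(2y − 1).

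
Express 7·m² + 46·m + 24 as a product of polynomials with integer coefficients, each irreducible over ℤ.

(7·m + 4)·(m + 6)

Need a pair with product 7·24 = 168 and sum 46: that's 42 and 4.
Split the middle term: 7·m² + 42·m + 4·m + 24 = 7·m·(m + 6) + 4·(m + 6).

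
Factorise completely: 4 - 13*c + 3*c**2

(3*c - 1)*(c - 4)

Need a pair with product 3·4 = 12 and sum -13: that's -12 and -1.
Split the middle term: 3*c**2 - 12*c - c + 4 = 3*c*(c - 4) - (c - 4).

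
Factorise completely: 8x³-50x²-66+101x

(2x-3)(4x-11)(x-2)

Trying the rational-root candidates, x = 11/4 is a root, so (4x-11) is a factor; dividing leaves 2x²-7x+6.
The remaining quadratic factors as (2x-3)(x-2).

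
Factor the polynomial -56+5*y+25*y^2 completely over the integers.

Need a pair with product 25·(-56) = -1400 and sum 5: that's 40 and -35.
Split the middle term: 25*y^2+40*y - 35*y-56 = 5*y*(5*y+8) - 7*(5*y+8).

(5*y+8)*(5*y-7)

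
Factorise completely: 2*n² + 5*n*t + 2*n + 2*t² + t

Group: 2*n*(n + 2*t + 1) + t*(n + 2*t + 1); both groups contain (n + 2*t + 1).

(2*n + t)*(n + 2*t + 1)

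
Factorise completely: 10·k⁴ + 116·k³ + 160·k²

Pull out the common factor 2·k², then factor the remaining trinomial.

2·k²·(5·k + 8)·(k + 10)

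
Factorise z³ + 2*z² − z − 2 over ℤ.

Among the possible rational roots, z = −1 is a root, so (z + 1) divides it; the quotient is z² + z − 2.
The remaining quadratic factors as (z + 2)(z − 1).

(z + 1)*(z + 2)*(z − 1)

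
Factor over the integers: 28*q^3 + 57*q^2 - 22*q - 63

Testing divisors of the constant over divisors of the leading coefficient, q = -7/4 is a root, so (4*q + 7) divides it; the quotient is 7*q^2 + 2*q - 9.
The remaining quadratic factors as (q - 1)(7*q + 9).

(4*q + 7)*(7*q + 9)*(q - 1)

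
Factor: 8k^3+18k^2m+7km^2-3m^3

(2k+3m)(4k-m)(k+m)

Group: 2k(4k^2+3km-m^2) + 3m(4k^2+3km-m^2); both groups contain (4k^2+3km-m^2), so (2k+3m) is a factor with cofactor 4k^2+3km-m^2.
The cofactor groups again: 4k^2+3km-m^2 = 4k(k+m) - m(k+m); both groups contain (k+m), giving (4k-m)(k+m).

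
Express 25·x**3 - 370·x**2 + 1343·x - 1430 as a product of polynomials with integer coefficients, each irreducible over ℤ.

(5·x - 11)·(5·x - 13)·(x - 10)

Among the possible rational roots, x = 13/5 is a root, so (5·x - 13) is a factor; dividing leaves 5·x**2 - 61·x + 110.
The remaining quadratic factors as (5·x - 11)(x - 10).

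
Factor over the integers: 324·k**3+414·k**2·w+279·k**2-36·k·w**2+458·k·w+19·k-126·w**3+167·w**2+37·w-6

(4·k-2·w+3)·(9·k+7·w+2)·(9·k+9·w-1)

Group: 9·k·(36·k**2+18·k·w+23·k-18·w**2+29·w-3) + (7·w+2)·(36·k**2+18·k·w+23·k-18·w**2+29·w-3); both groups contain (36·k**2+18·k·w+23·k-18·w**2+29·w-3), so (9·k+7·w+2) is a factor with cofactor 36·k**2+18·k·w+23·k-18·w**2+29·w-3.
The cofactor groups again: 36·k**2+18·k·w+23·k-18·w**2+29·w-3 = 4·k·(9·k+9·w-1) + (-2·w+3)·(9·k+9·w-1); both groups contain (9·k+9·w-1), giving (4·k-2·w+3)·(9·k+9·w-1).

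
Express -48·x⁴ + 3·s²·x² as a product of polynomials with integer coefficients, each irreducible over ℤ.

Factor out 3·x², leaving s² - 16·x², which is a difference of two squares.

3·x²·(s + 4·x)·(s - 4·x)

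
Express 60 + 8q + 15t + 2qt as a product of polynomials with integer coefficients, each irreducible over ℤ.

Group as (2qt + 8q) + (15t + 60) = 2q(t + 4) + 15(t + 4).
Both groups share the factor (t + 4).

(2q + 15)(t + 4)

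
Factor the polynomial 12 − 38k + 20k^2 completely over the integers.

Pull out the common factor 2, then factor the remaining trinomial.

2(2k − 3)(5k − 2)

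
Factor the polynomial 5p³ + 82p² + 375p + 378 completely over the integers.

(5p + 7)(p + 6)(p + 9)

By the rational root theorem, p = -9 is a root, so (p + 9) divides it; the quotient is 5p² + 37p + 42.
The remaining quadratic factors as (5p + 7)(p + 6).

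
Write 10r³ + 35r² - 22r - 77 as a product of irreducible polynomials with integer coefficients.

Group as (10r³ - 22r) + (35r² - 77) = 2r(5r² - 11) + 7(5r² - 11).
Both groups share the factor (5r² - 11).

(2r + 7)(5r² - 11)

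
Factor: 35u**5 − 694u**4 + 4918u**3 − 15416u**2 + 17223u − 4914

By the rational root theorem, u = 7/5 is a root, so (5u − 7) is a factor; dividing leaves 7u**4 − 129u**3 + 803u**2 − 1959u + 702.
Next, u = 9 is a root, giving the factor (u − 9) and quotient 7u**3 − 66u**2 + 209u − 78.
Continuing, u = 3/7 is a root, so (7u − 3) divides it; the quotient is u**2 − 9u + 26.
The quadratic u**2 − 9u + 26 has discriminant −23 < 0 and is irreducible over ℤ.

(5u − 7)(7u − 3)(u − 9)(u**2 − 9u + 26)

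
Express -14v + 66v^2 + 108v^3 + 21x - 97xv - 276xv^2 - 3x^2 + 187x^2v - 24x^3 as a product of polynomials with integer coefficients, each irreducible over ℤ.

Group: 3x(-8x^2 + 57xv - x - 54v^2 - 33v + 7) - 2v(-8x^2 + 57xv - x - 54v^2 - 33v + 7); both groups contain (-8x^2 + 57xv - x - 54v^2 - 33v + 7), so (3x - 2v) is a factor with cofactor -8x^2 + 57xv - x - 54v^2 - 33v + 7.
The cofactor groups again: -8x^2 + 57xv - x - 54v^2 - 33v + 7 = -8x(x - 6v + 1) + (9v + 7)(x - 6v + 1); both groups contain (x - 6v + 1), giving -(8x - 9v - 7)(x - 6v + 1).

-(3x - 2v)(x - 6v + 1)(8x - 9v - 7)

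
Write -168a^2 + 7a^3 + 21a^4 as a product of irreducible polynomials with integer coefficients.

Pull out the common factor 7a^2, then factor the remaining trinomial.

7a^2(3a - 8)(a + 3)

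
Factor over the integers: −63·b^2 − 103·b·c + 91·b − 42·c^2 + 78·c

−(7·b + 6·c)·(9·b + 7·c − 13)

Group: −9·b·(7·b + 6·c) + (−7·c + 13)·(7·b + 6·c); both groups contain (7·b + 6·c).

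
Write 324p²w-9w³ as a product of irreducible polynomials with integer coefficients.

9w(6p+w)(6p-w)

Factor out 9w, leaving 36p²-w², which is a difference of two squares.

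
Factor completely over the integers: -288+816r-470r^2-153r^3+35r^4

(5r-4)(7r-4)(r+3)(r-6)

Testing divisors of the constant over divisors of the leading coefficient, r = 4/7 is a root, so (7r-4) divides it; the quotient is 5r^3-19r^2-78r+72.
Then r = 6 is a root, giving the factor (r-6) and quotient 5r^2+11r-12.
The remaining quadratic factors as (5r-4)(r+3).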